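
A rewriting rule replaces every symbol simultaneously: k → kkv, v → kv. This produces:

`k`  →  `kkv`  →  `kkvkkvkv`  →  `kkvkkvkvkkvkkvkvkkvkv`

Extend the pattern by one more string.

kkvkkvkvkkvkkvkvkkvkvkkvkkvkvkkvkkvkvkkvkvkkvkkvkvkkvkv

φ(kkvkkvkvkkvkkvkvkkvkv) expands symbol-by-symbol to kkv kkv kv kkv kkv kv kkv kv kkv kkv kv kkv kkv kv kkv kv kkv kkv kv kkv kv; joining the 21 pieces gives the next term.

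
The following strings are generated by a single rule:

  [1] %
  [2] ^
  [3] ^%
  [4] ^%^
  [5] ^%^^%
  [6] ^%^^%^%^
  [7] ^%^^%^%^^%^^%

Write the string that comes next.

Each term (from the third on) is the previous term followed by the one before it: term 3 = ^·% = ^%.
Continuing: ^%^^%^%^^%^^% · ^%^^%^%^ gives term 8.

^%^^%^%^^%^^%^%^^%^%^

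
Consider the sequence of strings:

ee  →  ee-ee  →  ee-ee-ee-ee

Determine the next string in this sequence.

ee-ee-ee-ee-ee-ee-ee-ee

s(k+1) = s(k)·-·s(k) — each term doubles the last with '-' between the halves.
So the next term is two copies of ee-ee-ee-ee with '-' between the halves.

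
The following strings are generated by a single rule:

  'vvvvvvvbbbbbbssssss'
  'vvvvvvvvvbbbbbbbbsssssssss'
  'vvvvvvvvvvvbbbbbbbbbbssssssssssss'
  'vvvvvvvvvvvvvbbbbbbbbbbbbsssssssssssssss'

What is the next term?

The n-th term is 2n+3 v's then 2n+2 b's then 3n s's, where the shown terms are n = 2, 3, 4, 5.
For the next term, n = 6, so the run lengths are 15, 14, 18.

vvvvvvvvvvvvvvvbbbbbbbbbbbbbbssssssssssssssssss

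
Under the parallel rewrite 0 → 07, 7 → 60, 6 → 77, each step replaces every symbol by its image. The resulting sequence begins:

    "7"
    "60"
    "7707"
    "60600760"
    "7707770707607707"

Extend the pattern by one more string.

60600760606007600760770760600760

Applying the rule to each of the 16 symbols of 7707770707607707 gives the pieces 60 60 07 60 60 60 07 60 07 60 77 07 60 60 07 60, which concatenate to the answer.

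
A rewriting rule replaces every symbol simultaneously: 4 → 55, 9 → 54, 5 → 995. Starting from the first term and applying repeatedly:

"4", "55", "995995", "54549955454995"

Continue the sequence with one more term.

9955599555545499599555995555454995

φ(54549955454995) expands symbol-by-symbol to 995 55 995 55 54 54 995 995 55 995 55 54 54 995; joining the 14 pieces gives the next term.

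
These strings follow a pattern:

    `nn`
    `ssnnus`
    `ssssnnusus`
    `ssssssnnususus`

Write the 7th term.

ssssssssssssnnusususususus

s(k+1) = ss·s(k)·us, so each term gains ss as a prefix and us as a suffix.
From ssssssnnususus, 3 further steps: ssssssnnususus → ssssssssnnusususus → ssssssssssnnususususus → (answer).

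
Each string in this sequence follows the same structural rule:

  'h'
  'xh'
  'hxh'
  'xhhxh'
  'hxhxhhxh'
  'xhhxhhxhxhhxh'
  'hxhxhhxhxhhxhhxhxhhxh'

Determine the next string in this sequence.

Each term (from the third on) is the two preceding terms concatenated in order: term 3 = h·xh = hxh.
The next term joins xhhxhhxhxhhxh and hxhxhhxhxhhxhhxhxhhxh.

xhhxhhxhxhhxhhxhxhhxhxhhxhhxhxhhxh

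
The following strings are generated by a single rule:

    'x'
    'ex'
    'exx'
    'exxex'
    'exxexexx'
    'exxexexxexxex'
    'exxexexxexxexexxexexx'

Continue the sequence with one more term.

exxexexxexxexexxexexxexxexexxexxex

From term 3 onward, concatenate the last term with the second-to-last: ex·x = exx, exx·ex = exxex, …
So term 8 is exxexexxexxexexxexexx·exxexexxexxex.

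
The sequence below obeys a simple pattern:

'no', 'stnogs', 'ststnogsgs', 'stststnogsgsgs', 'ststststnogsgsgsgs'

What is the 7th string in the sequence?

ststststststnogsgsgsgsgsgs

s(k+1) = st·s(k)·gs, so each term gains st as a prefix and gs as a suffix.
From ststststnogsgsgsgs, 2 further steps: ststststnogsgsgsgs → stststststnogsgsgsgsgs → (answer).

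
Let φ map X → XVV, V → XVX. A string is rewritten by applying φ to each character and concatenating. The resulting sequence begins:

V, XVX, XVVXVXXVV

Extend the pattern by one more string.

XVVXVXXVXXVVXVXXVVXVVXVXXVX

Rewriting each symbol of XVVXVXXVV: X→XVV, V→XVX, V→XVX, X→XVV, V→XVX, X→XVV, X→XVV, V→XVX, V→XVX, which concatenates to XVV XVX XVX XVV XVX XVV XVV XVX XVX.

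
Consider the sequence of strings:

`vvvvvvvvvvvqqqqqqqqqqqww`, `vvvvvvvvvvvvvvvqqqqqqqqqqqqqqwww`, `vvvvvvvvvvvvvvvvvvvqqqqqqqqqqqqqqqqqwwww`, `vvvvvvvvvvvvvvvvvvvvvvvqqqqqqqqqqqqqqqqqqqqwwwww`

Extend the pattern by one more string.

The n-th term is 4n-1 v's then 3n+2 q's then n-1 w's, where the shown terms are n = 3, 4, 5, 6.
At n = 7 the blocks have lengths 27, 23, 6.

vvvvvvvvvvvvvvvvvvvvvvvvvvvqqqqqqqqqqqqqqqqqqqqqqqwwwwww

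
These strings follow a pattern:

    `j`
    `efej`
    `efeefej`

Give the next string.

efeefeefej

Every step adds efe at the front: s(k+1) = efe·s(k).
So the next term is efe·efeefej.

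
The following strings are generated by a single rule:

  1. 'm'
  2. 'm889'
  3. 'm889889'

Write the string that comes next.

The strings grow by a fixed suffix 889 each time.
So the next term is m889889·889.

m889889889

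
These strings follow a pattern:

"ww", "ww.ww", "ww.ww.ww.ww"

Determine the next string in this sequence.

Every step duplicates the string with '.' between the halves.
Doubling ww.ww.ww.ww with '.' between the halves:

ww.ww.ww.ww.ww.ww.ww.ww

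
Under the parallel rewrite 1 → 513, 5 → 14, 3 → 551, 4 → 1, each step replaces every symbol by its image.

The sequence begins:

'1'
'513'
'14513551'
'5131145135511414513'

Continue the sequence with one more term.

Rewriting the 19 symbols of 5131145135511414513 one by one yields 14 513 551 513 513 1 14 513 551 14 14 513 513 1 513 1 14 513 551; concatenated:

1451355151351311451355114145135131513114513551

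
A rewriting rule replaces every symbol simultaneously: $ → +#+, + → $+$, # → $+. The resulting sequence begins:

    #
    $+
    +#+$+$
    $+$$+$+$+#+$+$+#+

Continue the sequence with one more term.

Rewriting the 17 symbols of $+$$+$+$+#+$+$+#+ one by one yields +#+ $+$ +#+ +#+ $+$ +#+ $+$ +#+ $+$ $+ $+$ +#+ $+$ +#+ $+$ $+ $+$; concatenated:

+#+$+$+#++#+$+$+#+$+$+#+$+$$+$+$+#+$+$+#+$+$$+$+$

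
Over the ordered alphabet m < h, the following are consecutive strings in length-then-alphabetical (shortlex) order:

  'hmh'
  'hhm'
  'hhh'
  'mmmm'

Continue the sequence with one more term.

The successor of mmmm increments the rightmost position that isn't already h and resets every position after it to m.

mmmh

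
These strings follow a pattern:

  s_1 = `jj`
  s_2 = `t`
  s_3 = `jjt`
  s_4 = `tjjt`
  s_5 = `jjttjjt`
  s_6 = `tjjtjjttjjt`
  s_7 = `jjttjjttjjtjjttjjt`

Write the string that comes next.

From term 3 onward, concatenate the second-to-last term with the last: jj·t = jjt, t·jjt = tjjt, …
The next term joins tjjtjjttjjt and jjttjjttjjtjjttjjt.

tjjtjjttjjtjjttjjttjjtjjttjjt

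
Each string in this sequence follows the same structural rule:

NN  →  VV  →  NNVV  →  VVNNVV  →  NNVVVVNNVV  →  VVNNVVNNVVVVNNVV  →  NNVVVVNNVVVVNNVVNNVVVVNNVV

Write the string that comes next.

VVNNVVNNVVVVNNVVNNVVVVNNVVVVNNVVNNVVVVNNVV

This is a Fibonacci-style word recurrence s(k) = s(k−2)·s(k−1): e.g. NN·VV = NNVV.
So term 8 is VVNNVVNNVVVVNNVV·NNVVVVNNVVVVNNVVNNVVVVNNVV.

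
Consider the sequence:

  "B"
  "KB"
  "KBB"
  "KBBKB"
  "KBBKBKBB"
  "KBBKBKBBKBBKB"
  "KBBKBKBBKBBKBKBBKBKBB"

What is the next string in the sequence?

KBBKBKBBKBBKBKBBKBKBBKBBKBKBBKBBKB

Each term (from the third on) is the previous term followed by the one before it: term 3 = KB·B = KBB.
Continuing: KBBKBKBBKBBKBKBBKBKBB · KBBKBKBBKBBKB gives term 8.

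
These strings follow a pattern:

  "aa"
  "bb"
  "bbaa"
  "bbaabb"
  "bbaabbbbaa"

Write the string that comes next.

bbaabbbbaabbaabb

This is a Fibonacci-style word recurrence s(k) = s(k−1)·s(k−2): e.g. bb·aa = bbaa.
Continuing: bbaabbbbaa · bbaabb gives term 6.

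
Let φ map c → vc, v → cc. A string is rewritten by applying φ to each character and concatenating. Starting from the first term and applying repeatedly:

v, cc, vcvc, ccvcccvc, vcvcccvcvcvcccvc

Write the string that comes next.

ccvcccvcvcvcccvcccvcccvcvcvcccvc

φ(vcvcccvcvcvcccvc) expands symbol-by-symbol to cc vc cc vc vc vc cc vc cc vc cc vc vc vc cc vc; joining the 16 pieces gives the next term.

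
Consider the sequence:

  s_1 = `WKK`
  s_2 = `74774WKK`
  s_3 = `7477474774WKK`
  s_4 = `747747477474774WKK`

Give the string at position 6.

Each term is the previous one with 74774 prepended.
From 747747477474774WKK, 2 further steps: 747747477474774WKK → 74774747747477474774WKK → (answer).

7477474774747747477474774WKK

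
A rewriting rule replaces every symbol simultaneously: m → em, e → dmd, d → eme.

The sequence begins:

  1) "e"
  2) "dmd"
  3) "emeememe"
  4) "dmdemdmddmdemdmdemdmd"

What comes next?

Applying the rule to each of the 21 symbols of dmdemdmddmdemdmdemdmd gives the pieces eme em eme dmd em eme em eme eme em eme dmd em eme em eme dmd em eme em eme, which concatenate to the answer.

emeememedmdememeememeemeememedmdememeememedmdememeememe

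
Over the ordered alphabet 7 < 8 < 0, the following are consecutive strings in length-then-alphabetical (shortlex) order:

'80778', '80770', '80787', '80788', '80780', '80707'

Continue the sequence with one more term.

80708

The successor of 80707 increments the rightmost position that isn't already 0 and resets every position after it to 7.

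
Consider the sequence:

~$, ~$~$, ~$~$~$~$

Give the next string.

~$~$~$~$~$~$~$~$

Every step duplicates the string.
One more doubling of ~$~$~$~$ gives the answer.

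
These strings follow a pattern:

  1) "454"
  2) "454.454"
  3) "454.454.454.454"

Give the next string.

Each string is two copies of the previous one joined by '.'.
Doubling 454.454.454.454 with '.' between the halves:

454.454.454.454.454.454.454.454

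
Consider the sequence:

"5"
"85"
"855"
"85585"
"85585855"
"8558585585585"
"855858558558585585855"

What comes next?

From term 3 onward, concatenate the last term with the second-to-last: 85·5 = 855, 855·85 = 85585, …
The next term joins 855858558558585585855 and 8558585585585.

8558585585585855858558558585585585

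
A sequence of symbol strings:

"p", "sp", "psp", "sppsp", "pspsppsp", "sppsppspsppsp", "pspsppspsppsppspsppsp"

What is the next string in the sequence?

From term 3 onward, concatenate the second-to-last term with the last: p·sp = psp, sp·psp = sppsp, …
So term 8 is sppsppspsppsp·pspsppspsppsppspsppsp.

sppsppspsppsppspsppspsppsppspsppsp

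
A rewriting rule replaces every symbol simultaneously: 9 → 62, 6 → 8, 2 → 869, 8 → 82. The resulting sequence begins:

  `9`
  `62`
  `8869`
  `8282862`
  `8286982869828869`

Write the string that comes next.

82869828628286982862828698282862

Replace each of the 16 characters of 8286982869828869 in place — 82 869 82 8 62 82 869 82 8 62 82 869 82 82 8 62 — and concatenate.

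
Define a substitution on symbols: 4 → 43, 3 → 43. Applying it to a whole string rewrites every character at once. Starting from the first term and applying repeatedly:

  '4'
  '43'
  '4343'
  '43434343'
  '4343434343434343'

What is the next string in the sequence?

43434343434343434343434343434343

Applying the rule to each of the 16 symbols of 4343434343434343 gives the pieces 43 43 43 43 43 43 43 43 43 43 43 43 43 43 43 43, which concatenate to the answer.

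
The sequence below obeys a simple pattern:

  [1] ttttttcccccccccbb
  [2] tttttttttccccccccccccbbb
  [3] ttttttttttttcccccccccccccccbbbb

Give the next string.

Reading off run lengths: t runs 6, 9, 12; c runs 9, 12, 15; b runs 2, 3, 4 — each is linear in n, where the shown terms are n = 2, 3, 4.
Setting n = 5 gives 15, 18, 5 characters in each block.

tttttttttttttttccccccccccccccccccbbbbb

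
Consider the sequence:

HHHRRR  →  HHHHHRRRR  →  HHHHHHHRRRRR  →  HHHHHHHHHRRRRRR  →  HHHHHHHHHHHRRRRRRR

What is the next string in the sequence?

The n-th term is 2n-1 H's then n+1 R's, where the shown terms are n = 2, 3, 4, 5, 6.
For the next term, n = 7, so the run lengths are 13, 8.

HHHHHHHHHHHHHRRRRRRRR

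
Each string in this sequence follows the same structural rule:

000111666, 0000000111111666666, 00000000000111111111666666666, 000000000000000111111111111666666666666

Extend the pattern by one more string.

0000000000000000000111111111111111666666666666666

Term n consists of 4n-1 0's, followed by 3n 1's, followed by 3n 6's (n = 1, 2, …).
For the next term, n = 5, so the run lengths are 19, 15, 15.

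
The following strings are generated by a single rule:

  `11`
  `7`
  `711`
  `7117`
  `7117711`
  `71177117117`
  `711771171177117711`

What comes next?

This is a Fibonacci-style word recurrence s(k) = s(k−1)·s(k−2): e.g. 7·11 = 711.
The next term joins 711771171177117711 and 71177117117.

71177117117711771171177117117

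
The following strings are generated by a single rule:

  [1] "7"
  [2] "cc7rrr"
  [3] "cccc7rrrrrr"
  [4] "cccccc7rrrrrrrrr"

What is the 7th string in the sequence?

cccccccccccc7rrrrrrrrrrrrrrrrrr

s(k+1) = cc·s(k)·rrr, so each term gains cc as a prefix and rrr as a suffix.
From cccccc7rrrrrrrrr, 3 further steps: cccccc7rrrrrrrrr → cccccccc7rrrrrrrrrrrr → cccccccccc7rrrrrrrrrrrrrrr → (answer).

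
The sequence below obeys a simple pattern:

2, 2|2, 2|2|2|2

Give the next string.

s(k+1) = s(k)·|·s(k) — each term doubles the last with '|' between the halves.
Doubling 2|2|2|2 with '|' between the halves:

2|2|2|2|2|2|2|2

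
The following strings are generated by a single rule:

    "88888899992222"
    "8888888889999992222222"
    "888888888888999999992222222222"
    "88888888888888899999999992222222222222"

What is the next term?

Term n consists of 3n 8's, followed by 2n 9's, followed by 3n-2 2's, where the shown terms are n = 2, 3, 4, 5.
For the next term, n = 6, so the run lengths are 18, 12, 16.

8888888888888888889999999999992222222222222222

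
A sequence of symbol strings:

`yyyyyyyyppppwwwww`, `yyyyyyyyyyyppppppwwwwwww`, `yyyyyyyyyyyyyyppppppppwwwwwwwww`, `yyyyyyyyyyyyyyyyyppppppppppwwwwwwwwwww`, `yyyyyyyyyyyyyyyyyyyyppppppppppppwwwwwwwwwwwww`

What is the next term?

Term n consists of 3n+2 y's, followed by 2n p's, followed by 2n+1 w's, where the shown terms are n = 2, 3, 4, 5, 6.
Setting n = 7 gives 23, 14, 15 characters in each block.

yyyyyyyyyyyyyyyyyyyyyyyppppppppppppppwwwwwwwwwwwwwww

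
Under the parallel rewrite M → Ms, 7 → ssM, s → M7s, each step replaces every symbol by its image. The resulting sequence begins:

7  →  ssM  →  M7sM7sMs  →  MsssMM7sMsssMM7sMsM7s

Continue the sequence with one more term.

MsM7sM7sM7sMsMsssMM7sMsM7sM7sM7sMsMsssMM7sMsM7sMsssMM7s

φ(MsssMM7sMsssMM7sMsM7s) expands symbol-by-symbol to Ms M7s M7s M7s Ms Ms ssM M7s Ms M7s M7s M7s Ms Ms ssM M7s Ms M7s Ms ssM M7s; joining the 21 pieces gives the next term.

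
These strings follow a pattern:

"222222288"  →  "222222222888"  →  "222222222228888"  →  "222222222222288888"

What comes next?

222222222222222888888

Term n consists of 2n+1 2's, followed by n-1 8's, where the shown terms are n = 3, 4, 5, 6.
At n = 7 the blocks have lengths 15, 6.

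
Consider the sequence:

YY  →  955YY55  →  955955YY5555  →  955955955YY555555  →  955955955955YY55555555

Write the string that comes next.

955955955955955YY5555555555

Every step adds 955 to the front and 55 to the end of the previous string.
So the next term is 955·955955955955YY55555555·55.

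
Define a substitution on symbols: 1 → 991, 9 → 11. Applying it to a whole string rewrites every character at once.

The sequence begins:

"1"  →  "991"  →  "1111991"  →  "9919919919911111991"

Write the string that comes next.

11119911111991111199111119919919919919911111991

Applying the rule to each of the 19 symbols of 9919919919911111991 gives the pieces 11 11 991 11 11 991 11 11 991 11 11 991 991 991 991 991 11 11 991, which concatenate to the answer.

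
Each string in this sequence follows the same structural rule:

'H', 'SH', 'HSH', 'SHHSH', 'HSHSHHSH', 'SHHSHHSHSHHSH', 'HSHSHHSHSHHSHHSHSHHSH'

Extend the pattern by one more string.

This is a Fibonacci-style word recurrence s(k) = s(k−2)·s(k−1): e.g. H·SH = HSH.
So term 8 is SHHSHHSHSHHSH·HSHSHHSHSHHSHHSHSHHSH.

SHHSHHSHSHHSHHSHSHHSHSHHSHHSHSHHSH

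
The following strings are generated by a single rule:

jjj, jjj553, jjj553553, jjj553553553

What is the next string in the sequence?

jjj553553553553

Every step adds 553 to the end: s(k+1) = s(k)·553.
One more step from jjj553553553 gives the answer.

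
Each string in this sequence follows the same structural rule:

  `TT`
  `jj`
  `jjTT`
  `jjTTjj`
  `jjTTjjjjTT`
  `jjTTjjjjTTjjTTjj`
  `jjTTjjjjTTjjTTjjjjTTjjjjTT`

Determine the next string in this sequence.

This is a Fibonacci-style word recurrence s(k) = s(k−1)·s(k−2): e.g. jj·TT = jjTT.
Continuing: jjTTjjjjTTjjTTjjjjTTjjjjTT · jjTTjjjjTTjjTTjj gives term 8.

jjTTjjjjTTjjTTjjjjTTjjjjTTjjTTjjjjTTjjTTjj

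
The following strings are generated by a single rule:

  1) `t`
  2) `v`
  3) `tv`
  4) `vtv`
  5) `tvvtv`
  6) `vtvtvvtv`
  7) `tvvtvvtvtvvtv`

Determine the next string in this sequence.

vtvtvvtvtvvtvvtvtvvtv

Each term (from the third on) is the two preceding terms concatenated in order: term 3 = t·v = tv.
So term 8 is vtvtvvtv·tvvtvvtvtvvtv.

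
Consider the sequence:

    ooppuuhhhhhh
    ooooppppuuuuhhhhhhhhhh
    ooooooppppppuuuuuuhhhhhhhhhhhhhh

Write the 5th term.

Reading off run lengths: o runs 2, 4, 6; p runs 2, 4, 6; u runs 2, 4, 6; h runs 6, 10, 14 — each is linear in n (n = 1, 2, …).
At n = 5 the blocks have lengths 10, 10, 10, 22.

ooooooooooppppppppppuuuuuuuuuuhhhhhhhhhhhhhhhhhhhhhh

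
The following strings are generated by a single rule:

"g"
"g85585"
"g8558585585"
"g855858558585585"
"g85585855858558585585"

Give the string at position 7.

Each term is the previous one with 85585 appended.
From g85585855858558585585, 2 further steps: g85585855858558585585 → g8558585585855858558585585 → (answer).

g855858558585585855858558585585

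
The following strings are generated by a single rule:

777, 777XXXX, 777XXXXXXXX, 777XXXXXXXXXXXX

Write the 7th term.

The strings grow by a fixed suffix XXXX each time.
From 777XXXXXXXXXXXX, 3 further steps: 777XXXXXXXXXXXX → 777XXXXXXXXXXXXXXXX → 777XXXXXXXXXXXXXXXXXXXX → (answer).

777XXXXXXXXXXXXXXXXXXXXXXXX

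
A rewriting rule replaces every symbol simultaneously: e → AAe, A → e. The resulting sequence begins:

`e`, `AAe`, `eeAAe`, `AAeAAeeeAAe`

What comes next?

eeAAeeeAAeAAeAAeeeAAe

Apply φ to AAeAAeeeAAe symbol by symbol: A→e, A→e, e→AAe, A→e, A→e, e→AAe, e→AAe, e→AAe, A→e, A→e, e→AAe; joined: e e AAe e e AAe AAe AAe e e AAe.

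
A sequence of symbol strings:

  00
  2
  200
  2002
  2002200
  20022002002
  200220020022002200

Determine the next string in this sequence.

20022002002200220020022002002

This is a Fibonacci-style word recurrence s(k) = s(k−1)·s(k−2): e.g. 2·00 = 200.
Continuing: 200220020022002200 · 20022002002 gives term 8.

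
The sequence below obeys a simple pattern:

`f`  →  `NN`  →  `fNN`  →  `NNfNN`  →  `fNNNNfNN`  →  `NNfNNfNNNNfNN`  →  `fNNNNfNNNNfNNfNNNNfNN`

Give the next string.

From term 3 onward, concatenate the second-to-last term with the last: f·NN = fNN, NN·fNN = NNfNN, …
So term 8 is NNfNNfNNNNfNN·fNNNNfNNNNfNNfNNNNfNN.

NNfNNfNNNNfNNfNNNNfNNNNfNNfNNNNfNN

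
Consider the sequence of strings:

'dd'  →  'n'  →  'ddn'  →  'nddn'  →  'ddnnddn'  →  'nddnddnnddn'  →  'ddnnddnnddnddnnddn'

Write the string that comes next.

nddnddnnddnddnnddnnddnddnnddn

This is a Fibonacci-style word recurrence s(k) = s(k−2)·s(k−1): e.g. dd·n = ddn.
The next term joins nddnddnnddn and ddnnddnnddnddnnddn.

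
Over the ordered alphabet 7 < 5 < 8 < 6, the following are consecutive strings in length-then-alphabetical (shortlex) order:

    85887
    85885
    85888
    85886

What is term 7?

Continuing the enumeration 3 steps past 85886: 85886 → 85867 → 85865 → (answer).

85868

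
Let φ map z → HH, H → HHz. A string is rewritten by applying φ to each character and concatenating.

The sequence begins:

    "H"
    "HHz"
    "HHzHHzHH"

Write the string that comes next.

Expanding HHzHHzHH: H→HHz, H→HHz, z→HH, H→HHz, H→HHz, z→HH, H→HHz, H→HHz. Concatenated: HHz HHz HH HHz HHz HH HHz HHz.

HHzHHzHHHHzHHzHHHHzHHz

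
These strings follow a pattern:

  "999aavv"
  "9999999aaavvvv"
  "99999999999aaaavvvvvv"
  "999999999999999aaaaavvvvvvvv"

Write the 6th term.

99999999999999999999999aaaaaaavvvvvvvvvvvv

Each string has the form 9^{4n-1} a^{n+1} v^{2n} (n = 1, 2, …).
For term 6, n = 6, so the run lengths are 23, 7, 12.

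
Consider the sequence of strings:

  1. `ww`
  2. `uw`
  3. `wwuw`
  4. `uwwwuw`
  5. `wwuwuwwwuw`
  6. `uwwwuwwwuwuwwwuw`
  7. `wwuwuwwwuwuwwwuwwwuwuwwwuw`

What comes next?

Each term (from the third on) is the two preceding terms concatenated in order: term 3 = ww·uw = wwuw.
The next term joins uwwwuwwwuwuwwwuw and wwuwuwwwuwuwwwuwwwuwuwwwuw.

uwwwuwwwuwuwwwuwwwuwuwwwuwuwwwuwwwuwuwwwuw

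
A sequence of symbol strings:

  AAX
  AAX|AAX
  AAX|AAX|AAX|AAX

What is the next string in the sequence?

AAX|AAX|AAX|AAX|AAX|AAX|AAX|AAX

Every step duplicates the string with '|' between the halves.
So the next term is two copies of AAX|AAX|AAX|AAX with '|' between the halves.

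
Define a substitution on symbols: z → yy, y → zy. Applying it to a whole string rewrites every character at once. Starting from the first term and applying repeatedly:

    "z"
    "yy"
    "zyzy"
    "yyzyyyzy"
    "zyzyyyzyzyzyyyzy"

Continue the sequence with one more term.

Replace each of the 16 characters of zyzyyyzyzyzyyyzy in place — yy zy yy zy zy zy yy zy yy zy yy zy zy zy yy zy — and concatenate.

yyzyyyzyzyzyyyzyyyzyyyzyzyzyyyzy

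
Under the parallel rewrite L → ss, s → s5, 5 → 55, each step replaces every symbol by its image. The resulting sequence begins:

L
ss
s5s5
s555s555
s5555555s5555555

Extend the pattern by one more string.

Replace each of the 16 characters of s5555555s5555555 in place — s5 55 55 55 55 55 55 55 s5 55 55 55 55 55 55 55 — and concatenate.

s555555555555555s555555555555555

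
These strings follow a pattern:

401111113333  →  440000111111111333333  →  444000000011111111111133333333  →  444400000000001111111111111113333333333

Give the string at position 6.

Each string has the form 4^{n} 0^{3n-2} 1^{3n+3} 3^{2n+2} (n = 1, 2, …).
Setting n = 6 gives 6, 16, 21, 14 characters in each block.

444444000000000000000011111111111111111111133333333333333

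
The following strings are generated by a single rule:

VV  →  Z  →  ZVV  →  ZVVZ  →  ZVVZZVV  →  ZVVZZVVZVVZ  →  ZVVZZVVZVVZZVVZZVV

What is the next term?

This is a Fibonacci-style word recurrence s(k) = s(k−1)·s(k−2): e.g. Z·VV = ZVV.
Continuing: ZVVZZVVZVVZZVVZZVV · ZVVZZVVZVVZ gives term 8.

ZVVZZVVZVVZZVVZZVVZVVZZVVZVVZ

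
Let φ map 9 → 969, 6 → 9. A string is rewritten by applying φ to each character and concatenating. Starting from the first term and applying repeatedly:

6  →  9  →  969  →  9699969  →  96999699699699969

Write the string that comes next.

96999699699699969969996996999699699699969

φ(96999699699699969) expands symbol-by-symbol to 969 9 969 969 969 9 969 969 9 969 969 9 969 969 969 9 969; joining the 17 pieces gives the next term.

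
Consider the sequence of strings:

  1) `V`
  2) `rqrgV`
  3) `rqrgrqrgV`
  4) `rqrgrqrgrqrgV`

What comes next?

rqrgrqrgrqrgrqrgV

The strings grow by a fixed prefix rqrg each time.
One more step from rqrgrqrgrqrgV gives the answer.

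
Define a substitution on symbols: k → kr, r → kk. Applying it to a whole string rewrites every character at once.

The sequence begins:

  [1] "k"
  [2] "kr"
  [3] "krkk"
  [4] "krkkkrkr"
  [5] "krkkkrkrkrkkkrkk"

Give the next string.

Rewriting the 16 symbols of krkkkrkrkrkkkrkk one by one yields kr kk kr kr kr kk kr kk kr kk kr kr kr kk kr kr; concatenated:

krkkkrkrkrkkkrkkkrkkkrkrkrkkkrkr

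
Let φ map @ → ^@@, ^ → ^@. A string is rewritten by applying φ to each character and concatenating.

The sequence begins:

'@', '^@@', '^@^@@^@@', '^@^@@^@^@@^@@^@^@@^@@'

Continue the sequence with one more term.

Replace each of the 21 characters of ^@^@@^@^@@^@@^@^@@^@@ in place — ^@ ^@@ ^@ ^@@ ^@@ ^@ ^@@ ^@ ^@@ ^@@ ^@ ^@@ ^@@ ^@ ^@@ ^@ ^@@ ^@@ ^@ ^@@ ^@@ — and concatenate.

^@^@@^@^@@^@@^@^@@^@^@@^@@^@^@@^@@^@^@@^@^@@^@@^@^@@^@@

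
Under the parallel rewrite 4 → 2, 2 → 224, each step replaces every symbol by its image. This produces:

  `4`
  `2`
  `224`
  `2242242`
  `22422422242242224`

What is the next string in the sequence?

22422422242242224224224222422422242242242

Replace each of the 17 characters of 22422422242242224 in place — 224 224 2 224 224 2 224 224 224 2 224 224 2 224 224 224 2 — and concatenate.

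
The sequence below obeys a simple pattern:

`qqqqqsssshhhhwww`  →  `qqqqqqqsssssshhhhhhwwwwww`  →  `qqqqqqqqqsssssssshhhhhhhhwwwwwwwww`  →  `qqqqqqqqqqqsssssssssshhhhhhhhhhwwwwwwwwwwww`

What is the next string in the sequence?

Each string has the form q^{2n+3} s^{2n+2} h^{2n+2} w^{3n} (n = 1, 2, …).
Setting n = 5 gives 13, 12, 12, 15 characters in each block.

qqqqqqqqqqqqqsssssssssssshhhhhhhhhhhhwwwwwwwwwwwwwww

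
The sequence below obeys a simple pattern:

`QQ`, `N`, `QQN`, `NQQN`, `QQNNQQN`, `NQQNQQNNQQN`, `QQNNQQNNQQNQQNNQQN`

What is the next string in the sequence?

NQQNQQNNQQNQQNNQQNNQQNQQNNQQN

Each term (from the third on) is the two preceding terms concatenated in order: term 3 = QQ·N = QQN.
Continuing: NQQNQQNNQQN · QQNNQQNNQQNQQNNQQN gives term 8.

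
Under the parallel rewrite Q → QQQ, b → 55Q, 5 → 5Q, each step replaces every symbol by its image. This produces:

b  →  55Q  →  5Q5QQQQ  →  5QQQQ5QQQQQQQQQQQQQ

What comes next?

Rewriting the 19 symbols of 5QQQQ5QQQQQQQQQQQQQ one by one yields 5Q QQQ QQQ QQQ QQQ 5Q QQQ QQQ QQQ QQQ QQQ QQQ QQQ QQQ QQQ QQQ QQQ QQQ QQQ; concatenated:

5QQQQQQQQQQQQQ5QQQQQQQQQQQQQQQQQQQQQQQQQQQQQQQQQQQQQQQQ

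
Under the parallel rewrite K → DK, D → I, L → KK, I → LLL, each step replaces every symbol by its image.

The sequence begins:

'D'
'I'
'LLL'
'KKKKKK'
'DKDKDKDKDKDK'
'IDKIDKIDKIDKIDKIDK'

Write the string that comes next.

φ(IDKIDKIDKIDKIDKIDK) expands symbol-by-symbol to LLL I DK LLL I DK LLL I DK LLL I DK LLL I DK LLL I DK; joining the 18 pieces gives the next term.

LLLIDKLLLIDKLLLIDKLLLIDKLLLIDKLLLIDK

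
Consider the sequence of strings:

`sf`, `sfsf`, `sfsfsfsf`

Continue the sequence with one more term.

sfsfsfsfsfsfsfsf

s(k+1) = s(k)·s(k) — each term doubles the last.
One more doubling of sfsfsfsf gives the answer.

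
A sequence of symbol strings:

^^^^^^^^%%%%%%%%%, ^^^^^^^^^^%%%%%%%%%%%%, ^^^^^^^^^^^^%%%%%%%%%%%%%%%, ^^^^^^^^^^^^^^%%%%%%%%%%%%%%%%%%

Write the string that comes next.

Each string has the form ^^{2n+2} %^{3n}, where the shown terms are n = 3, 4, 5, 6.
At n = 7 the blocks have lengths 16, 21.

^^^^^^^^^^^^^^^^%%%%%%%%%%%%%%%%%%%%%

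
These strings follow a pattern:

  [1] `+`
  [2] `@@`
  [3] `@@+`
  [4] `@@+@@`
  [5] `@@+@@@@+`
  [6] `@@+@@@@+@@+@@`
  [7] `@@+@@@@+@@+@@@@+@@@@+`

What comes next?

@@+@@@@+@@+@@@@+@@@@+@@+@@@@+@@+@@

Each term (from the third on) is the previous term followed by the one before it: term 3 = @@·+ = @@+.
So term 8 is @@+@@@@+@@+@@@@+@@@@+·@@+@@@@+@@+@@.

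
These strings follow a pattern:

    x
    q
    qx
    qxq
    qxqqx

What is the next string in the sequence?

qxqqxqxq

From term 3 onward, concatenate the last term with the second-to-last: q·x = qx, qx·q = qxq, …
The next term joins qxqqx and qxq.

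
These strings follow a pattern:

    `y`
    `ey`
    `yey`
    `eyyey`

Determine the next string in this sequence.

This is a Fibonacci-style word recurrence s(k) = s(k−2)·s(k−1): e.g. y·ey = yey.
Continuing: yey · eyyey gives term 5.

yeyeyyey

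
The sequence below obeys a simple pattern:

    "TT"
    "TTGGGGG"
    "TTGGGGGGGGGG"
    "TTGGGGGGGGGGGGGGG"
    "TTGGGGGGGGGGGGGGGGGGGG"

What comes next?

Each term is the previous one with GGGGG appended.
One more step from TTGGGGGGGGGGGGGGGGGGGG gives the answer.

TTGGGGGGGGGGGGGGGGGGGGGGGGG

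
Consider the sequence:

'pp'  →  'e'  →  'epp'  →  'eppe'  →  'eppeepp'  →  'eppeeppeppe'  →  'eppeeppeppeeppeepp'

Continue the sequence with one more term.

eppeeppeppeeppeeppeppeeppeppe

Each term (from the third on) is the previous term followed by the one before it: term 3 = e·pp = epp.
Continuing: eppeeppeppeeppeepp · eppeeppeppe gives term 8.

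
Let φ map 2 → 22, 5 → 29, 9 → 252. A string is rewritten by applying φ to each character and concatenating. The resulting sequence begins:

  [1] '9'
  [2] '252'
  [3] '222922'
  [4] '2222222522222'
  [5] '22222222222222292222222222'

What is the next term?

22222222222222222222222222222225222222222222222222222

φ(22222222222222292222222222) expands symbol-by-symbol to 22 22 22 22 22 22 22 22 22 22 22 22 22 22 22 252 22 22 22 22 22 22 22 22 22 22; joining the 26 pieces gives the next term.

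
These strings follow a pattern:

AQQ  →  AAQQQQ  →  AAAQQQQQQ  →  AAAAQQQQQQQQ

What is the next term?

AAAAAQQQQQQQQQQ

Term n consists of n A's, followed by 2n Q's (n = 1, 2, …).
For the next term, n = 5, so the run lengths are 5, 10.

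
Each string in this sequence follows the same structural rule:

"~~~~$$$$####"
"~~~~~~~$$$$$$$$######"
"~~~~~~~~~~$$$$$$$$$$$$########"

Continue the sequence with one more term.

~~~~~~~~~~~~~$$$$$$$$$$$$$$$$##########

The n-th term is 3n+1 ~'s then 4n $'s then 2n+2 #'s (n = 1, 2, …).
For the next term, n = 4, so the run lengths are 13, 16, 10.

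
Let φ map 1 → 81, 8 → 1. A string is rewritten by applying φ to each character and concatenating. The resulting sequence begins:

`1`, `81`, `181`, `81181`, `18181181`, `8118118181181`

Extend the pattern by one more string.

181811818118118181181

Applying the rule to each of the 13 symbols of 8118118181181 gives the pieces 1 81 81 1 81 81 1 81 1 81 81 1 81, which concatenate to the answer.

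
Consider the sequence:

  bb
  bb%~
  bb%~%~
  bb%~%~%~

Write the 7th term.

Every step adds %~ to the end: s(k+1) = s(k)·%~.
From bb%~%~%~, 3 further steps: bb%~%~%~ → bb%~%~%~%~ → bb%~%~%~%~%~ → (answer).

bb%~%~%~%~%~%~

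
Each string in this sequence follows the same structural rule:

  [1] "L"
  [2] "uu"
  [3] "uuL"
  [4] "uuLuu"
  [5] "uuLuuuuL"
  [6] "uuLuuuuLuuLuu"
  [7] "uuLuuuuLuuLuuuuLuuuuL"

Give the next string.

Each term (from the third on) is the previous term followed by the one before it: term 3 = uu·L = uuL.
So term 8 is uuLuuuuLuuLuuuuLuuuuL·uuLuuuuLuuLuu.

uuLuuuuLuuLuuuuLuuuuLuuLuuuuLuuLuu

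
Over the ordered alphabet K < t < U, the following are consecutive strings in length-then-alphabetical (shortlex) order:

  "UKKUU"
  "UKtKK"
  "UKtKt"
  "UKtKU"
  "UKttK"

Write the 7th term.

UKttU

Continuing the enumeration 2 steps past UKttK: UKttK → UKttt → (answer).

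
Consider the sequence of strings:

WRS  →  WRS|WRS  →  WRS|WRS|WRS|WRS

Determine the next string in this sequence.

WRS|WRS|WRS|WRS|WRS|WRS|WRS|WRS

Each string is two copies of the previous one joined by '|'.
One more doubling of WRS|WRS|WRS|WRS gives the answer.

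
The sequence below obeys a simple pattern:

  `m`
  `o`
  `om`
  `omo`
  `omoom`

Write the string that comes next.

This is a Fibonacci-style word recurrence s(k) = s(k−1)·s(k−2): e.g. o·m = om.
The next term joins omoom and omo.

omoomomo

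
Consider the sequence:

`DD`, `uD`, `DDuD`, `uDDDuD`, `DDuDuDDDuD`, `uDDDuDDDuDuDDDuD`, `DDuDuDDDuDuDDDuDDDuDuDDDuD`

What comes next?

This is a Fibonacci-style word recurrence s(k) = s(k−2)·s(k−1): e.g. DD·uD = DDuD.
So term 8 is uDDDuDDDuDuDDDuD·DDuDuDDDuDuDDDuDDDuDuDDDuD.

uDDDuDDDuDuDDDuDDDuDuDDDuDuDDDuDDDuDuDDDuD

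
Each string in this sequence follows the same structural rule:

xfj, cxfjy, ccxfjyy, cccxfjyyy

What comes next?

ccccxfjyyyy

Each term wraps the previous one in c on the left and y on the right.
So the next term is c·cccxfjyyy·y.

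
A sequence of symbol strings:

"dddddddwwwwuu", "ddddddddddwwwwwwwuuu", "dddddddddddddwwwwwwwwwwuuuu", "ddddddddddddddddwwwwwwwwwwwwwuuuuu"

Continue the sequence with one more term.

Each string has the form d^{3n+1} w^{3n-2} u^{n}, where the shown terms are n = 2, 3, 4, 5.
For the next term, n = 6, so the run lengths are 19, 16, 6.

dddddddddddddddddddwwwwwwwwwwwwwwwwuuuuuu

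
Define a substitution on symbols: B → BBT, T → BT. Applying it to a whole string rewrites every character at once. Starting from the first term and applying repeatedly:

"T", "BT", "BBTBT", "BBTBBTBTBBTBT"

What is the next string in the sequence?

BBTBBTBTBBTBBTBTBBTBTBBTBBTBTBBTBT

Applying the rule to each of the 13 symbols of BBTBBTBTBBTBT gives the pieces BBT BBT BT BBT BBT BT BBT BT BBT BBT BT BBT BT, which concatenate to the answer.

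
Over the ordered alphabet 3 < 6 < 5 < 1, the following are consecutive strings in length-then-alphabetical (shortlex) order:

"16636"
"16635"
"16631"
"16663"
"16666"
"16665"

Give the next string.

The successor of 16665 increments the rightmost position that isn't already 1 and resets every position after it to 3.

16661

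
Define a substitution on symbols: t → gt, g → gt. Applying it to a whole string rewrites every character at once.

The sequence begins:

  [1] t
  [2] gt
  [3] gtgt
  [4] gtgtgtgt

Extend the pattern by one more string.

Rewriting each symbol of gtgtgtgt: g→gt, t→gt, g→gt, t→gt, g→gt, t→gt, g→gt, t→gt, which concatenates to gt gt gt gt gt gt gt gt.

gtgtgtgtgtgtgtgt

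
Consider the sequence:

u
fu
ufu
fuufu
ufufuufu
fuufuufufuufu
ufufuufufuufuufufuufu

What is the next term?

From term 3 onward, concatenate the second-to-last term with the last: u·fu = ufu, fu·ufu = fuufu, …
The next term joins fuufuufufuufu and ufufuufufuufuufufuufu.

fuufuufufuufuufufuufufuufuufufuufu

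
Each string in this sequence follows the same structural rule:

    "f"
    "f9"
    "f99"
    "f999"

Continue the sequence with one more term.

f9999

Every step adds 9 to the end: s(k+1) = s(k)·9.
So the next term is f999·9.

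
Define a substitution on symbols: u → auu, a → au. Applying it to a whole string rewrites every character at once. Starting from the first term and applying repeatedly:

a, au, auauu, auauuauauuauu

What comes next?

Applying the rule to each of the 13 symbols of auauuauauuauu gives the pieces au auu au auu auu au auu au auu auu au auu auu, which concatenate to the answer.

auauuauauuauuauauuauauuauuauauuauu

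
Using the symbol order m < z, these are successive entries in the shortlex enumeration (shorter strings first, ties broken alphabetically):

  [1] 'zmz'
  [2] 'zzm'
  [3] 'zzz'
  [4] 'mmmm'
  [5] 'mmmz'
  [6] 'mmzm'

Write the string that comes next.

mmzz

Find the rightmost character of mmzm below z, bump it to the next letter, and reset everything to its right to m.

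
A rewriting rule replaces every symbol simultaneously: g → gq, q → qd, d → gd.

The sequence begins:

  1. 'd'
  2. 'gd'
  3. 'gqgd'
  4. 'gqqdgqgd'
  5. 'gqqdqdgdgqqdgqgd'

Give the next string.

Replace each of the 16 characters of gqqdqdgdgqqdgqgd in place — gq qd qd gd qd gd gq gd gq qd qd gd gq qd gq gd — and concatenate.

gqqdqdgdqdgdgqgdgqqdqdgdgqqdgqgd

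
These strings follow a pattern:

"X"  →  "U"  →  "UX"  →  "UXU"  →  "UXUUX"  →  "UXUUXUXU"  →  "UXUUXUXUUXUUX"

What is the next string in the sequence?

UXUUXUXUUXUUXUXUUXUXU

From term 3 onward, concatenate the last term with the second-to-last: U·X = UX, UX·U = UXU, …
So term 8 is UXUUXUXUUXUUX·UXUUXUXU.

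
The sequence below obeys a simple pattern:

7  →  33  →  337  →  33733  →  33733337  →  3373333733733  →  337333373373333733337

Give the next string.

3373333733733337333373373333733733

This is a Fibonacci-style word recurrence s(k) = s(k−1)·s(k−2): e.g. 33·7 = 337.
The next term joins 337333373373333733337 and 3373333733733.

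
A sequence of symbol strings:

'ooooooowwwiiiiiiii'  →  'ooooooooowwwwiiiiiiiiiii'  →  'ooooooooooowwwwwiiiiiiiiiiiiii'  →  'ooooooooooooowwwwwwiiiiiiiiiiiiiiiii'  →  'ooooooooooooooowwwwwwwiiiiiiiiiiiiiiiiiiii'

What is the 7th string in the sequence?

Reading off run lengths: o runs 7, 9, 11, 13, 15; w runs 3, 4, 5, 6, 7; i runs 8, 11, 14, 17, 20 — each is linear in n, where the shown terms are n = 2, 3, 4, 5, 6.
Setting n = 8 gives 19, 9, 26 characters in each block.

ooooooooooooooooooowwwwwwwwwiiiiiiiiiiiiiiiiiiiiiiiiii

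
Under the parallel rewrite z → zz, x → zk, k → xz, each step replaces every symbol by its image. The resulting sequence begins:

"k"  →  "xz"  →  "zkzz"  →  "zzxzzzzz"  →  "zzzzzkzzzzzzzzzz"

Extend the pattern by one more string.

zzzzzzzzzzxzzzzzzzzzzzzzzzzzzzzz

Applying the rule to each of the 16 symbols of zzzzzkzzzzzzzzzz gives the pieces zz zz zz zz zz xz zz zz zz zz zz zz zz zz zz zz, which concatenate to the answer.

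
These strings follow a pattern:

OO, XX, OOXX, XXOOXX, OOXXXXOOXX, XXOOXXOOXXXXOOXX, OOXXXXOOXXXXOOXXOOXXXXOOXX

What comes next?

XXOOXXOOXXXXOOXXOOXXXXOOXXXXOOXXOOXXXXOOXX

This is a Fibonacci-style word recurrence s(k) = s(k−2)·s(k−1): e.g. OO·XX = OOXX.
So term 8 is XXOOXXOOXXXXOOXX·OOXXXXOOXXXXOOXXOOXXXXOOXX.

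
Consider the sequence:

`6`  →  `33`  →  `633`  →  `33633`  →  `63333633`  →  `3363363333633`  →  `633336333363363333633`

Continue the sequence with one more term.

Each term (from the third on) is the two preceding terms concatenated in order: term 3 = 6·33 = 633.
Continuing: 3363363333633 · 633336333363363333633 gives term 8.

3363363333633633336333363363333633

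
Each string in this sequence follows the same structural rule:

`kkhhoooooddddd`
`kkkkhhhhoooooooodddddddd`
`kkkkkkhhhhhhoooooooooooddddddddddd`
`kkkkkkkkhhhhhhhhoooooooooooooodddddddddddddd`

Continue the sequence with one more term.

Reading off run lengths: k runs 2, 4, 6, 8; h runs 2, 4, 6, 8; o runs 5, 8, 11, 14; d runs 5, 8, 11, 14 — each is linear in n (n = 1, 2, …).
For the next term, n = 5, so the run lengths are 10, 10, 17, 17.

kkkkkkkkkkhhhhhhhhhhoooooooooooooooooddddddddddddddddd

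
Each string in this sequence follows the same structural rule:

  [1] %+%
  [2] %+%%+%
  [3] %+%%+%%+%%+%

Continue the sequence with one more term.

Every step duplicates the string.
Doubling %+%%+%%+%%+%:

%+%%+%%+%%+%%+%%+%%+%%+%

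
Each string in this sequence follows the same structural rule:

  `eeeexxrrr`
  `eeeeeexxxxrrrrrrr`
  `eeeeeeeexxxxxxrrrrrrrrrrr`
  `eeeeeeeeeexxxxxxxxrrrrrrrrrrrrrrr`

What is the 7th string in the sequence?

eeeeeeeeeeeeeeeexxxxxxxxxxxxxxrrrrrrrrrrrrrrrrrrrrrrrrrrr

The n-th term is 2n+2 e's then 2n x's then 4n-1 r's (n = 1, 2, …).
At n = 7 the blocks have lengths 16, 14, 27.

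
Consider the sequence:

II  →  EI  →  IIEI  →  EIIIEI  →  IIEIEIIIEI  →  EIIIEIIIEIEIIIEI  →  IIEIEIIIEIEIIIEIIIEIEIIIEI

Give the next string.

EIIIEIIIEIEIIIEIIIEIEIIIEIEIIIEIIIEIEIIIEI

This is a Fibonacci-style word recurrence s(k) = s(k−2)·s(k−1): e.g. II·EI = IIEI.
The next term joins EIIIEIIIEIEIIIEI and IIEIEIIIEIEIIIEIIIEIEIIIEI.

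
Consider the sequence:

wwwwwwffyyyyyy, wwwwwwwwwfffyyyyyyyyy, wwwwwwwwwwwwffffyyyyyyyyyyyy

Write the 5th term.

The n-th term is 3n w's then n f's then 3n y's, where the shown terms are n = 2, 3, 4.
Setting n = 6 gives 18, 6, 18 characters in each block.

wwwwwwwwwwwwwwwwwwffffffyyyyyyyyyyyyyyyyyy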